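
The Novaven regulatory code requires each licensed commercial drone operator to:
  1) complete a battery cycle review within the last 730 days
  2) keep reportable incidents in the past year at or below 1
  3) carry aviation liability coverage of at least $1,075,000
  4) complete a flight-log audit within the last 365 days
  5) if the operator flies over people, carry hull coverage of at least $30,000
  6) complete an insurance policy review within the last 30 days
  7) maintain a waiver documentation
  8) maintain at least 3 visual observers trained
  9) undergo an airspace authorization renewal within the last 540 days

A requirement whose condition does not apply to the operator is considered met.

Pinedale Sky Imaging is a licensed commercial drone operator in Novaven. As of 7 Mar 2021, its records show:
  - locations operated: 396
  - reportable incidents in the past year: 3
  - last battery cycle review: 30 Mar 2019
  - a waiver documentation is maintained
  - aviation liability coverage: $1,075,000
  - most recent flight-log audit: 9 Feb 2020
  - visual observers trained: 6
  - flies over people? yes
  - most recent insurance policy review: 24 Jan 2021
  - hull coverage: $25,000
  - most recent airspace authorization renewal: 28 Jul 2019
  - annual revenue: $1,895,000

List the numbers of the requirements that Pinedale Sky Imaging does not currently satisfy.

1. battery cycle review 708 days ago vs limit 730 → met
2. reportable incidents in the past year 3 > 1 → not met
3. aviation liability coverage $1,075,000 ≥ $1,075,000 → met
4. flight-log audit 392 days ago vs limit 365 → not met
5. condition 'flies over people' holds; hull coverage $25,000 < $30,000 → not met
6. insurance policy review 42 days ago vs limit 30 → not met
7. waiver documentation present → met
8. visual observers trained 6 ≥ 3 → met
9. airspace authorization renewal 588 days ago vs limit 540 → not met
Not met: 2, 4, 5, 6, 9

2, 4, 5, 6, 9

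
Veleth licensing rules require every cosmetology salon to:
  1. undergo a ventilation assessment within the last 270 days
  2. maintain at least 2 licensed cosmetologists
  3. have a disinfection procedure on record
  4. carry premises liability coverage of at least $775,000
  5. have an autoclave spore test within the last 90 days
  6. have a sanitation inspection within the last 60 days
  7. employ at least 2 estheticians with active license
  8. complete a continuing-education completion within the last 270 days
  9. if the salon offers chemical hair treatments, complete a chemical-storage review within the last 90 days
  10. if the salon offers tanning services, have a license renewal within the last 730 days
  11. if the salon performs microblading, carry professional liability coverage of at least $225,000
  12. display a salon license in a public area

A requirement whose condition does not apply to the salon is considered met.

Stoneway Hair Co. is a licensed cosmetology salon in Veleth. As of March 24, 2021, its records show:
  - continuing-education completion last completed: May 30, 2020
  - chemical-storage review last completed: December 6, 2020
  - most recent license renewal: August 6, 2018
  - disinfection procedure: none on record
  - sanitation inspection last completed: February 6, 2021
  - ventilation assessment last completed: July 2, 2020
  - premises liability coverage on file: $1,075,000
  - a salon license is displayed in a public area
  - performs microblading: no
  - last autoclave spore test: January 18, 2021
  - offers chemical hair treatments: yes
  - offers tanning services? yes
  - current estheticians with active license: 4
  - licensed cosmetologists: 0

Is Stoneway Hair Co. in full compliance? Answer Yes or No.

No

1. ventilation assessment 265 days ago vs limit 270 → met
2. licensed cosmetologists 0 < 2 → not met
3. disinfection procedure absent → not met
4. premises liability coverage $1,075,000 ≥ $775,000 → met
5. autoclave spore test 65 days ago vs limit 90 → met
6. sanitation inspection 46 days ago vs limit 60 → met
7. estheticians with active license 4 ≥ 2 → met
8. continuing-education completion 298 days ago vs limit 270 → not met
9. condition 'offers chemical hair treatments' holds; chemical-storage review 108 days ago vs limit 90 → not met
10. condition 'offers tanning services' holds; license renewal 961 days ago vs limit 730 → not met
11. condition 'performs microblading' does not hold → requirement n/a → met
12. salon license present → met
Not met: 2, 3, 8, 9, 10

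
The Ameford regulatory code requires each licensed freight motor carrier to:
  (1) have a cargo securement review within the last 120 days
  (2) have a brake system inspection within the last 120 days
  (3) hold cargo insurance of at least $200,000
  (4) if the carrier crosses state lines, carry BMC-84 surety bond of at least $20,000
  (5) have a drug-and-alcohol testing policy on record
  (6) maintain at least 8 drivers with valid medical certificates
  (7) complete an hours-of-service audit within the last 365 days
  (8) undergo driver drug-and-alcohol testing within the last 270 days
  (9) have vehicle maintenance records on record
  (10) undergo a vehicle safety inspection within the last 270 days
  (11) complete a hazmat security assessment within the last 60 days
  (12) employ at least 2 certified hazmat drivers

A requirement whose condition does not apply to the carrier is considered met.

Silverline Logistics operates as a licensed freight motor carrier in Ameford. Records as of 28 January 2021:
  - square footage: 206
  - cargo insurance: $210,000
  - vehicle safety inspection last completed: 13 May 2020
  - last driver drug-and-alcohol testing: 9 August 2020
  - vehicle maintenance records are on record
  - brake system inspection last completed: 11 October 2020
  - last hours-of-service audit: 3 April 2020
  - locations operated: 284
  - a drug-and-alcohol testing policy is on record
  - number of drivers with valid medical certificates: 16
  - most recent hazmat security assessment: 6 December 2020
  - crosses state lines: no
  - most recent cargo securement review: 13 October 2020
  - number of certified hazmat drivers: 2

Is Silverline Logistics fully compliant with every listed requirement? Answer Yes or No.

Yes

1. cargo securement review 107 days ago vs limit 120 → met
2. brake system inspection 109 days ago vs limit 120 → met
3. cargo insurance $210,000 ≥ $200,000 → met
4. condition 'crosses state lines' does not hold → requirement n/a → met
5. drug-and-alcohol testing policy present → met
6. drivers with valid medical certificates 16 ≥ 8 → met
7. hours-of-service audit 300 days ago vs limit 365 → met
8. driver drug-and-alcohol testing 172 days ago vs limit 270 → met
9. vehicle maintenance records present → met
10. vehicle safety inspection 260 days ago vs limit 270 → met
11. hazmat security assessment 53 days ago vs limit 60 → met
12. certified hazmat drivers 2 ≥ 2 → met
All met.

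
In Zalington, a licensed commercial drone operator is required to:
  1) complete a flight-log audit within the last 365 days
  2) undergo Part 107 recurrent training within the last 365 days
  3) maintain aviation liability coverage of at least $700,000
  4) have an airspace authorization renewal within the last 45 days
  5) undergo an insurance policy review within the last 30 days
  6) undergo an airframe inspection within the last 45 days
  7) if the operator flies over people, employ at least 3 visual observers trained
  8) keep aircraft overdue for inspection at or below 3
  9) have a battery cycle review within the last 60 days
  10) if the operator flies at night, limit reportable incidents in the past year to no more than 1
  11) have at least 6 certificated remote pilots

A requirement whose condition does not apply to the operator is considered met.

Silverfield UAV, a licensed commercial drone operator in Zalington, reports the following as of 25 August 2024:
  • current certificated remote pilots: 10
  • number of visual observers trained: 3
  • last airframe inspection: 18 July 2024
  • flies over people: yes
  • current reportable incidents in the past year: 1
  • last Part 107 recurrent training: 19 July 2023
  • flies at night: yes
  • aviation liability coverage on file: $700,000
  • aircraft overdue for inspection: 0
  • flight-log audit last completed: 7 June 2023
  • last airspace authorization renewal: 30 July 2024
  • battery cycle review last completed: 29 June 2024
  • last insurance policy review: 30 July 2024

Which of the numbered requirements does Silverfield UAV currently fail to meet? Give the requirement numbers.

1, 2

1. flight-log audit 445 days ago vs limit 365 → not met
2. Part 107 recurrent training 403 days ago vs limit 365 → not met
3. aviation liability coverage $700,000 ≥ $700,000 → met
4. airspace authorization renewal 26 days ago vs limit 45 → met
5. insurance policy review 26 days ago vs limit 30 → met
6. airframe inspection 38 days ago vs limit 45 → met
7. condition 'flies over people' holds; visual observers trained 3 ≥ 3 → met
8. aircraft overdue for inspection 0 ≤ 3 → met
9. battery cycle review 57 days ago vs limit 60 → met
10. condition 'flies at night' holds; reportable incidents in the past year 1 ≤ 1 → met
11. certificated remote pilots 10 ≥ 6 → met
Not met: 1, 2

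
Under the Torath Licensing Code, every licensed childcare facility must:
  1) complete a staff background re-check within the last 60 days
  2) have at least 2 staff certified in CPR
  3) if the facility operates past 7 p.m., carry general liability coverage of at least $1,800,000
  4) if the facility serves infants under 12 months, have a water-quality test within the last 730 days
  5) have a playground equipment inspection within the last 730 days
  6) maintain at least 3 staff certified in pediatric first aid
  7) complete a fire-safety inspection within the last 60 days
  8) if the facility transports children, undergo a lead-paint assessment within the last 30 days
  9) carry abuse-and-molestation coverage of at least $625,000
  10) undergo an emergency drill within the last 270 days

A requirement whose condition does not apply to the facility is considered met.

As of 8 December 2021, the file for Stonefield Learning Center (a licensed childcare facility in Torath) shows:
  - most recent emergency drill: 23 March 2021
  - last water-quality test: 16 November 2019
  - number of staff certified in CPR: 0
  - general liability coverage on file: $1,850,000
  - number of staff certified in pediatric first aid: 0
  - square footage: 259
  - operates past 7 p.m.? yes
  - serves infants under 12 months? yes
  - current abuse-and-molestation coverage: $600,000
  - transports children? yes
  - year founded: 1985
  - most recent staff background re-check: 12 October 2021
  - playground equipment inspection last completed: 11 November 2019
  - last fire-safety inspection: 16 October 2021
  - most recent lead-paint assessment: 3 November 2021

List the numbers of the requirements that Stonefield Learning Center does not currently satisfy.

2, 4, 5, 6, 8, 9

1. staff background re-check 57 days ago vs limit 60 → met
2. staff certified in CPR 0 < 2 → not met
3. condition 'operates past 7 p.m.' holds; general liability coverage $1,850,000 ≥ $1,800,000 → met
4. condition 'serves infants under 12 months' holds; water-quality test 753 days ago vs limit 730 → not met
5. playground equipment inspection 758 days ago vs limit 730 → not met
6. staff certified in pediatric first aid 0 < 3 → not met
7. fire-safety inspection 53 days ago vs limit 60 → met
8. condition 'transports children' holds; lead-paint assessment 35 days ago vs limit 30 → not met
9. abuse-and-molestation coverage $600,000 < $625,000 → not met
10. emergency drill 260 days ago vs limit 270 → met
Not met: 2, 4, 5, 6, 8, 9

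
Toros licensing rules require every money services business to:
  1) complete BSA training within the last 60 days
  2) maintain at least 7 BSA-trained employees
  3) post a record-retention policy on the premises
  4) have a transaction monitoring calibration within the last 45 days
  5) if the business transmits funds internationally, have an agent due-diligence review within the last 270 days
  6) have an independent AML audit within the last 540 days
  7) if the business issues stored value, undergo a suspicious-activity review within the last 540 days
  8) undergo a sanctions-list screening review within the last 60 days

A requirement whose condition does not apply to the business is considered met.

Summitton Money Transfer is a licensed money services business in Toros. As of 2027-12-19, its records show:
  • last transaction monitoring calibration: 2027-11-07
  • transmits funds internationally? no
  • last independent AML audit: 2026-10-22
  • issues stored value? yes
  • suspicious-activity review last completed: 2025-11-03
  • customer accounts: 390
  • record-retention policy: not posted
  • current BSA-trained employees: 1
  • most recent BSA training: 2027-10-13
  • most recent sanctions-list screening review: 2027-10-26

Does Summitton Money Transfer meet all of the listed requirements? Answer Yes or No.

No

1. BSA training 67 days ago vs limit 60 → not met
2. BSA-trained employees 1 < 7 → not met
3. record-retention policy absent → not met
4. transaction monitoring calibration 42 days ago vs limit 45 → met
5. condition 'transmits funds internationally' does not hold → requirement n/a → met
6. independent AML audit 423 days ago vs limit 540 → met
7. condition 'issues stored value' holds; suspicious-activity review 776 days ago vs limit 540 → not met
8. sanctions-list screening review 54 days ago vs limit 60 → met
Not met: 1, 2, 3, 7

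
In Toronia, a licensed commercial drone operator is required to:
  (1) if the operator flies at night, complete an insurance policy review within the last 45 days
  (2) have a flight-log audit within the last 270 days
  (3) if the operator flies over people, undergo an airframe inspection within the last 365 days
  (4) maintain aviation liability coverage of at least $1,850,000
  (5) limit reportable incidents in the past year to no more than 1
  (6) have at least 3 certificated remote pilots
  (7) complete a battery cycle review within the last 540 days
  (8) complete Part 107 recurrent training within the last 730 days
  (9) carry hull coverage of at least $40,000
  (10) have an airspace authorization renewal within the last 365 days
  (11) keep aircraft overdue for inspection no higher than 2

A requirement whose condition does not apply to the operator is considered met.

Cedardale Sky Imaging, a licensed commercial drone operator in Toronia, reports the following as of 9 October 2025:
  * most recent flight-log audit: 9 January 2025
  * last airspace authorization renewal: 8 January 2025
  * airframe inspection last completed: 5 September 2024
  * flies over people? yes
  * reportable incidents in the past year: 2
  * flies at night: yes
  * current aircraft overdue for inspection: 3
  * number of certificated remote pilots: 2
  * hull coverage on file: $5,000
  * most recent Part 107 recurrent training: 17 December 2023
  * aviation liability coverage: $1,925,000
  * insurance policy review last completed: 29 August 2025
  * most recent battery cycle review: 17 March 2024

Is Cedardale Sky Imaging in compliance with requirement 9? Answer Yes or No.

No

9. hull coverage $5,000 < $40,000 → not met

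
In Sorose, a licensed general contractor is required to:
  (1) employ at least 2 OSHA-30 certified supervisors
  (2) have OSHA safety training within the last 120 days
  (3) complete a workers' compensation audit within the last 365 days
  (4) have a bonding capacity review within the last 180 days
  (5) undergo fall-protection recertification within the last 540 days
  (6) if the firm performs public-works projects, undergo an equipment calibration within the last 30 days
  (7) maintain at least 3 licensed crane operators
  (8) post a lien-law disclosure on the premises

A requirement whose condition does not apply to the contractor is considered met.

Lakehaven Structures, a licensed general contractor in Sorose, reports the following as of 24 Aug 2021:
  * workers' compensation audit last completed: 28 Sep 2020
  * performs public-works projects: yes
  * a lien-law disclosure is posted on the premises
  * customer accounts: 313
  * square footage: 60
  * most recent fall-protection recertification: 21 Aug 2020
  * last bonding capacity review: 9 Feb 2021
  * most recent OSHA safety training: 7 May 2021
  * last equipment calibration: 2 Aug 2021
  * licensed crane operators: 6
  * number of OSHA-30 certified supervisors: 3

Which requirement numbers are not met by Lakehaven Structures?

4

1. OSHA-30 certified supervisors 3 ≥ 2 → met
2. OSHA safety training 109 days ago vs limit 120 → met
3. workers' compensation audit 330 days ago vs limit 365 → met
4. bonding capacity review 196 days ago vs limit 180 → not met
5. fall-protection recertification 368 days ago vs limit 540 → met
6. condition 'performs public-works projects' holds; equipment calibration 22 days ago vs limit 30 → met
7. licensed crane operators 6 ≥ 3 → met
8. lien-law disclosure present → met
Not met: 4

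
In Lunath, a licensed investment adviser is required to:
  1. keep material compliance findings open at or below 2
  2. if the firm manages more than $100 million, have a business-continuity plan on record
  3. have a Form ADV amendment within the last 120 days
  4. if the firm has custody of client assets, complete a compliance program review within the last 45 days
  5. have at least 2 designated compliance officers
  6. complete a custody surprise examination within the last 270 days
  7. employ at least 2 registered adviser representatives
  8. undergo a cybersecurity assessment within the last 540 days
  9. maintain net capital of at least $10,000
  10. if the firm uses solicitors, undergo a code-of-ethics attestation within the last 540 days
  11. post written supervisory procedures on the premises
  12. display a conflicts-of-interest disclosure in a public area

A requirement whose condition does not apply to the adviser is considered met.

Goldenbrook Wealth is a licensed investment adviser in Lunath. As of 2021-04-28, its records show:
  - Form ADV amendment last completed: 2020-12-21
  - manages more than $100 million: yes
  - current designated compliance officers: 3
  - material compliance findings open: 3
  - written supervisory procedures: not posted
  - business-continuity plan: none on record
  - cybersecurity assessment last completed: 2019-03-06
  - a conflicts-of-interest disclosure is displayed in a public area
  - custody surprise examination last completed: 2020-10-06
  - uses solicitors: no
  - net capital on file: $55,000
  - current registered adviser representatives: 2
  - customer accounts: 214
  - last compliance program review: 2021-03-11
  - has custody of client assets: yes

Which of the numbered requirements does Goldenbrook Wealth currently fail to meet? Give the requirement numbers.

1. material compliance findings open 3 > 2 → not met
2. condition 'manages more than $100 million' holds; business-continuity plan absent → not met
3. Form ADV amendment 128 days ago vs limit 120 → not met
4. condition 'has custody of client assets' holds; compliance program review 48 days ago vs limit 45 → not met
5. designated compliance officers 3 ≥ 2 → met
6. custody surprise examination 204 days ago vs limit 270 → met
7. registered adviser representatives 2 ≥ 2 → met
8. cybersecurity assessment 784 days ago vs limit 540 → not met
9. net capital $55,000 ≥ $10,000 → met
10. condition 'uses solicitors' does not hold → requirement n/a → met
11. written supervisory procedures absent → not met
12. conflicts-of-interest disclosure present → met
Not met: 1, 2, 3, 4, 8, 11

1, 2, 3, 4, 8, 11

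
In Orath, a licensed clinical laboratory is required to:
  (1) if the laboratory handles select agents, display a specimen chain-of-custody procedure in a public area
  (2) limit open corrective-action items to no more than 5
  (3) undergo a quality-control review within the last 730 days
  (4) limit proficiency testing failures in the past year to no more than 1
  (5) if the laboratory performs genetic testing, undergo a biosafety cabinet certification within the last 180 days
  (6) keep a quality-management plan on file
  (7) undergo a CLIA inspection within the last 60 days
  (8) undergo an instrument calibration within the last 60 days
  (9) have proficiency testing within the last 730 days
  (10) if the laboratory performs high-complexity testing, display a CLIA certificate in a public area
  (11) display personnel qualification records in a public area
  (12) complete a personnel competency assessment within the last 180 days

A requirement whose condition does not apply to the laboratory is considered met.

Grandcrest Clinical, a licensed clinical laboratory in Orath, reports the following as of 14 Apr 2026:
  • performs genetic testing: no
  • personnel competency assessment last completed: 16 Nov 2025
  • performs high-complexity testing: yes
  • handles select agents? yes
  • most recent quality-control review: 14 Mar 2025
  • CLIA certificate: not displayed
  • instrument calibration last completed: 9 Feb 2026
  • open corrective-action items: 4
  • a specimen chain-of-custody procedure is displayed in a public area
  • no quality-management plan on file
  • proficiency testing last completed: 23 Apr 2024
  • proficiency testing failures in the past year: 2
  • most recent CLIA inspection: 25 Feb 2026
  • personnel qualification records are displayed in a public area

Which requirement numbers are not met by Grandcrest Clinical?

4, 6, 8, 10

1. condition 'handles select agents' holds; specimen chain-of-custody procedure present → met
2. open corrective-action items 4 ≤ 5 → met
3. quality-control review 396 days ago vs limit 730 → met
4. proficiency testing failures in the past year 2 > 1 → not met
5. condition 'performs genetic testing' does not hold → requirement n/a → met
6. quality-management plan absent → not met
7. CLIA inspection 48 days ago vs limit 60 → met
8. instrument calibration 64 days ago vs limit 60 → not met
9. proficiency testing 721 days ago vs limit 730 → met
10. condition 'performs high-complexity testing' holds; CLIA certificate absent → not met
11. personnel qualification records present → met
12. personnel competency assessment 149 days ago vs limit 180 → met
Not met: 4, 6, 8, 10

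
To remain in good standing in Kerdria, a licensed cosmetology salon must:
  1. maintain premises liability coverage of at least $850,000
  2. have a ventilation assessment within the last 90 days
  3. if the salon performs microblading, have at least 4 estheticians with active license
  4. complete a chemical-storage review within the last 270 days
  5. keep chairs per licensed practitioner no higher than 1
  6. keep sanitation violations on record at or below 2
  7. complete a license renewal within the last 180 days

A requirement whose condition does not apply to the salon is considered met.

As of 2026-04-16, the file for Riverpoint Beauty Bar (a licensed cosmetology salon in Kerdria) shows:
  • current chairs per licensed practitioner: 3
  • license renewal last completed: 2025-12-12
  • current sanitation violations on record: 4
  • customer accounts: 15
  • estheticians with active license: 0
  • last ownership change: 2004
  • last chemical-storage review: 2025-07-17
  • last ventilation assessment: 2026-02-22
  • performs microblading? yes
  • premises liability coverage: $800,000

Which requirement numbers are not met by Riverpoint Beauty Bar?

1. premises liability coverage $800,000 < $850,000 → not met
2. ventilation assessment 53 days ago vs limit 90 → met
3. condition 'performs microblading' holds; estheticians with active license 0 < 4 → not met
4. chemical-storage review 273 days ago vs limit 270 → not met
5. chairs per licensed practitioner 3 > 1 → not met
6. sanitation violations on record 4 > 2 → not met
7. license renewal 125 days ago vs limit 180 → met
Not met: 1, 3, 4, 5, 6

1, 3, 4, 5, 6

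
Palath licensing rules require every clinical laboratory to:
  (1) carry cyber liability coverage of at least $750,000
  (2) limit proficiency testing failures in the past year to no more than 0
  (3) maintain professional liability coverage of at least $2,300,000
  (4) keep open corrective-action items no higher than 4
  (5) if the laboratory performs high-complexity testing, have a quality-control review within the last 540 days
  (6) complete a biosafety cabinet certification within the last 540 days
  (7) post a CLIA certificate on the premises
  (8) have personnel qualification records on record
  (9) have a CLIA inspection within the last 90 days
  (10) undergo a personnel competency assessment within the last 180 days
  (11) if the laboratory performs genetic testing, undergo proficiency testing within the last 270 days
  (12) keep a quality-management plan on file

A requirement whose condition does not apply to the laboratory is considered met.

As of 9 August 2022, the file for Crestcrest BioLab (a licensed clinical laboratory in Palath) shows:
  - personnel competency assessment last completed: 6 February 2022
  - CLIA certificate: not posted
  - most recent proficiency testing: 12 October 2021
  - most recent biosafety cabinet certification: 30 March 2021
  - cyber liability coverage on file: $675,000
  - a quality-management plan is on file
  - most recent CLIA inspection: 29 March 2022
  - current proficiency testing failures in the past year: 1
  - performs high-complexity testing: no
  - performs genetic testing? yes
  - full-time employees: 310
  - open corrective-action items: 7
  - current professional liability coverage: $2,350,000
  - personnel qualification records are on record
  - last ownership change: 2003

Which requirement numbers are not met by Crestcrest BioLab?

1, 2, 4, 7, 9, 10, 11

1. cyber liability coverage $675,000 < $750,000 → not met
2. proficiency testing failures in the past year 1 > 0 → not met
3. professional liability coverage $2,350,000 ≥ $2,300,000 → met
4. open corrective-action items 7 > 4 → not met
5. condition 'performs high-complexity testing' does not hold → requirement n/a → met
6. biosafety cabinet certification 497 days ago vs limit 540 → met
7. CLIA certificate absent → not met
8. personnel qualification records present → met
9. CLIA inspection 133 days ago vs limit 90 → not met
10. personnel competency assessment 184 days ago vs limit 180 → not met
11. condition 'performs genetic testing' holds; proficiency testing 301 days ago vs limit 270 → not met
12. quality-management plan present → met
Not met: 1, 2, 4, 7, 9, 10, 11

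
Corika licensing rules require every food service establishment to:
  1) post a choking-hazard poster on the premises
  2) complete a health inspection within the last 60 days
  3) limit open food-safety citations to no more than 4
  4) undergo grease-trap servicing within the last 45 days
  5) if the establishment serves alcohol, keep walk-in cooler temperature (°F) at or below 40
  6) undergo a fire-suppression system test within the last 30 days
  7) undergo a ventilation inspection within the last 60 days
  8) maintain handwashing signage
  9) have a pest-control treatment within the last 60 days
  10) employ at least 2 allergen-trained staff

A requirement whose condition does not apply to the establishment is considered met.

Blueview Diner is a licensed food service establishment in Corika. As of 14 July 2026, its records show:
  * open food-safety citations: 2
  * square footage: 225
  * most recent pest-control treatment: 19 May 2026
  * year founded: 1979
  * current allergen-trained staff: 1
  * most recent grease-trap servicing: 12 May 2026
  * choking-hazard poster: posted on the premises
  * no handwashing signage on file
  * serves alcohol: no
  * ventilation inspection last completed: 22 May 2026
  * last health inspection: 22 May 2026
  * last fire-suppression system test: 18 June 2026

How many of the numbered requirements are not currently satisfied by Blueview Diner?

3

1. choking-hazard poster present → met
2. health inspection 53 days ago vs limit 60 → met
3. open food-safety citations 2 ≤ 4 → met
4. grease-trap servicing 63 days ago vs limit 45 → not met
5. condition 'serves alcohol' does not hold → requirement n/a → met
6. fire-suppression system test 26 days ago vs limit 30 → met
7. ventilation inspection 53 days ago vs limit 60 → met
8. handwashing signage absent → not met
9. pest-control treatment 56 days ago vs limit 60 → met
10. allergen-trained staff 1 < 2 → not met
Not met: 3 of 10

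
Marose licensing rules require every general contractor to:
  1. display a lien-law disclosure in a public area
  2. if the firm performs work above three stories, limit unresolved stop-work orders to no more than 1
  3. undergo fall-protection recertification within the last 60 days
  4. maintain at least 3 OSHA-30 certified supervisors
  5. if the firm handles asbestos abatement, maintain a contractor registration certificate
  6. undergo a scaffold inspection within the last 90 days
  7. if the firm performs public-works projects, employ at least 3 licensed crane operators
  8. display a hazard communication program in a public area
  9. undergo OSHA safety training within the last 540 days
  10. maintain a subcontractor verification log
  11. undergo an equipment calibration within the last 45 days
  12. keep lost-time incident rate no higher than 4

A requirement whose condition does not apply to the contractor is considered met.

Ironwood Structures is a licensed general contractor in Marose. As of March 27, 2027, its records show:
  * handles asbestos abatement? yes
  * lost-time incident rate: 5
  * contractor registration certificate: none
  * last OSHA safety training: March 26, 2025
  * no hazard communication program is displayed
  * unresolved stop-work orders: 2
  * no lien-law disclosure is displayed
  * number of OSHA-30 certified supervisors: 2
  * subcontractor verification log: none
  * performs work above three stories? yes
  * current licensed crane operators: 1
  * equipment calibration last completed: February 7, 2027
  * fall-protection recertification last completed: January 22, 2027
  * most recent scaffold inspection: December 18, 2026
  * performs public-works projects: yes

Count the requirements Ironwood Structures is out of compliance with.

1. lien-law disclosure absent → not met
2. condition 'performs work above three stories' holds; unresolved stop-work orders 2 > 1 → not met
3. fall-protection recertification 64 days ago vs limit 60 → not met
4. OSHA-30 certified supervisors 2 < 3 → not met
5. condition 'handles asbestos abatement' holds; contractor registration certificate absent → not met
6. scaffold inspection 99 days ago vs limit 90 → not met
7. condition 'performs public-works projects' holds; licensed crane operators 1 < 3 → not met
8. hazard communication program absent → not met
9. OSHA safety training 731 days ago vs limit 540 → not met
10. subcontractor verification log absent → not met
11. equipment calibration 48 days ago vs limit 45 → not met
12. lost-time incident rate 5 > 4 → not met
Not met: 12 of 12

12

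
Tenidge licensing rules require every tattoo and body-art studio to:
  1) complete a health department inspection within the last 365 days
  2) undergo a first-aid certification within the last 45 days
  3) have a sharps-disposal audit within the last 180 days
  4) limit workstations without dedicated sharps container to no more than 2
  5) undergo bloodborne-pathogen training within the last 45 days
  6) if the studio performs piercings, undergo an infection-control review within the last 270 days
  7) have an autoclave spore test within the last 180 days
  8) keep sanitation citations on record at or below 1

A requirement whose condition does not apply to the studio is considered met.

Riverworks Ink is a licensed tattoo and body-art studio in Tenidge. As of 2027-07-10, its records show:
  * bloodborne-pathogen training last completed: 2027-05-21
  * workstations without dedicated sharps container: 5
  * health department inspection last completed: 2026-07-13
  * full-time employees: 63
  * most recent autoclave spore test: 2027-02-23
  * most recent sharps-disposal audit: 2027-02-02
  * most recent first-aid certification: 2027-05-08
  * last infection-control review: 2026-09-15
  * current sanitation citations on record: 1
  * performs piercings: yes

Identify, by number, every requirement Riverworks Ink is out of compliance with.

2, 4, 5, 6

1. health department inspection 362 days ago vs limit 365 → met
2. first-aid certification 63 days ago vs limit 45 → not met
3. sharps-disposal audit 158 days ago vs limit 180 → met
4. workstations without dedicated sharps container 5 > 2 → not met
5. bloodborne-pathogen training 50 days ago vs limit 45 → not met
6. condition 'performs piercings' holds; infection-control review 298 days ago vs limit 270 → not met
7. autoclave spore test 137 days ago vs limit 180 → met
8. sanitation citations on record 1 ≤ 1 → met
Not met: 2, 4, 5, 6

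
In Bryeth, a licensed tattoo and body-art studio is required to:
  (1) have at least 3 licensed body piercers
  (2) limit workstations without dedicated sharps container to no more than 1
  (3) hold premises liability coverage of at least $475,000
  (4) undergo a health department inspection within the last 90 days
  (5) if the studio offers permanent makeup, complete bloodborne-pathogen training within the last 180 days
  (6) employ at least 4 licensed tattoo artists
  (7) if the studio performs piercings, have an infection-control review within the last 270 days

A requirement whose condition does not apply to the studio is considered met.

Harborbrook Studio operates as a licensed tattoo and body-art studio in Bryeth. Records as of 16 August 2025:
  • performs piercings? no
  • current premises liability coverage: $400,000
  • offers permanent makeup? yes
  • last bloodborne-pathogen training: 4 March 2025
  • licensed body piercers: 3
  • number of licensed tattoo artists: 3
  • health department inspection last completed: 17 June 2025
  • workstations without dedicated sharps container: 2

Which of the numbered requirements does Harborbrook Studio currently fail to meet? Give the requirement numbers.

2, 3, 6

1. licensed body piercers 3 ≥ 3 → met
2. workstations without dedicated sharps container 2 > 1 → not met
3. premises liability coverage $400,000 < $475,000 → not met
4. health department inspection 60 days ago vs limit 90 → met
5. condition 'offers permanent makeup' holds; bloodborne-pathogen training 165 days ago vs limit 180 → met
6. licensed tattoo artists 3 < 4 → not met
7. condition 'performs piercings' does not hold → requirement n/a → met
Not met: 2, 3, 6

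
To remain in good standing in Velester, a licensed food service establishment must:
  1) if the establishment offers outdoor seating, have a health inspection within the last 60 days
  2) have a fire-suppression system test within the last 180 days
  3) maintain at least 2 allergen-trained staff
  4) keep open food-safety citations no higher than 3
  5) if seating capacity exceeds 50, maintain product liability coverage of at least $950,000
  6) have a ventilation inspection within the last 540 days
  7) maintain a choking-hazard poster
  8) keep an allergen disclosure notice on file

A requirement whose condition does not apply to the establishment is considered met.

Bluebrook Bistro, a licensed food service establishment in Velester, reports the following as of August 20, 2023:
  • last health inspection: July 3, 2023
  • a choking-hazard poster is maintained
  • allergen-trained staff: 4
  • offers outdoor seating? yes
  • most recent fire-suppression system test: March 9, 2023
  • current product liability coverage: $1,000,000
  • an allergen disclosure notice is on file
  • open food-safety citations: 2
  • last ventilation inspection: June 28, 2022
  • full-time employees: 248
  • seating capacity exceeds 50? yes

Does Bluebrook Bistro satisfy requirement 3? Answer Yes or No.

Yes

3. allergen-trained staff 4 ≥ 2 → met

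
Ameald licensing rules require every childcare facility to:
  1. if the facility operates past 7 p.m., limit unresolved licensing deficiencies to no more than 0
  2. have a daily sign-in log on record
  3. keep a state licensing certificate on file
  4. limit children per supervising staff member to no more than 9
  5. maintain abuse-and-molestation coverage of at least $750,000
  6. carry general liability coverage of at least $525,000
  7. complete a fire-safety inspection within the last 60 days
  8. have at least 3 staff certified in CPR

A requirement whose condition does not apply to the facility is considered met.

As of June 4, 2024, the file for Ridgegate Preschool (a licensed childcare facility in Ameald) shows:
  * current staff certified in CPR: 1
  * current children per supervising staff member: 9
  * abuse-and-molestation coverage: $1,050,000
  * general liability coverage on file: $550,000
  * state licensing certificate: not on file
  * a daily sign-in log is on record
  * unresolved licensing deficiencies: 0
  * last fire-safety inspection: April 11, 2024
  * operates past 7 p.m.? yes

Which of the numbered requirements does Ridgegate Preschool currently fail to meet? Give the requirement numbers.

3, 8

1. condition 'operates past 7 p.m.' holds; unresolved licensing deficiencies 0 ≤ 0 → met
2. daily sign-in log present → met
3. state licensing certificate absent → not met
4. children per supervising staff member 9 ≤ 9 → met
5. abuse-and-molestation coverage $1,050,000 ≥ $750,000 → met
6. general liability coverage $550,000 ≥ $525,000 → met
7. fire-safety inspection 54 days ago vs limit 60 → met
8. staff certified in CPR 1 < 3 → not met
Not met: 3, 8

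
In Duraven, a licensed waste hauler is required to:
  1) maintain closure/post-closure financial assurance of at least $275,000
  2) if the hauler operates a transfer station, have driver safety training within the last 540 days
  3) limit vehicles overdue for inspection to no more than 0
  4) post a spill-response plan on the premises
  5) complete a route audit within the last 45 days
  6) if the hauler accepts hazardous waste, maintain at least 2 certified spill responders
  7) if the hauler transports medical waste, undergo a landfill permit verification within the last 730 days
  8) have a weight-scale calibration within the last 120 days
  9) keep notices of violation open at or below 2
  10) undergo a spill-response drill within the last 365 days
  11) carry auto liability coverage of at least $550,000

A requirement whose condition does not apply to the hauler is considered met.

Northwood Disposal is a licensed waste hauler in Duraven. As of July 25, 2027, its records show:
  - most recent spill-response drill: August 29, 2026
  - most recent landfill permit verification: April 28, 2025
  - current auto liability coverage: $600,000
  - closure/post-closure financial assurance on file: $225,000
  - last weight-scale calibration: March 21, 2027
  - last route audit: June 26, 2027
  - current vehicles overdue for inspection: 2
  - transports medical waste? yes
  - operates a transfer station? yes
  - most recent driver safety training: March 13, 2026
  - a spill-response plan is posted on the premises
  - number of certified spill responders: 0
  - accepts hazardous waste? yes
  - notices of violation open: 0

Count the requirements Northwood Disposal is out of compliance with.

1. closure/post-closure financial assurance $225,000 < $275,000 → not met
2. condition 'operates a transfer station' holds; driver safety training 499 days ago vs limit 540 → met
3. vehicles overdue for inspection 2 > 0 → not met
4. spill-response plan present → met
5. route audit 29 days ago vs limit 45 → met
6. condition 'accepts hazardous waste' holds; certified spill responders 0 < 2 → not met
7. condition 'transports medical waste' holds; landfill permit verification 818 days ago vs limit 730 → not met
8. weight-scale calibration 126 days ago vs limit 120 → not met
9. notices of violation open 0 ≤ 2 → met
10. spill-response drill 330 days ago vs limit 365 → met
11. auto liability coverage $600,000 ≥ $550,000 → met
Not met: 5 of 11

5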